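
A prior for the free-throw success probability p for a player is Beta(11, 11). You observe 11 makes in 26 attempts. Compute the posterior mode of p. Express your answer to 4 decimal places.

Prior: Beta(11, 11).
Data: 11 successes in 26 trials. The binomial likelihood contributes p^11(1−p)^15, so the posterior is Beta(11+11, 11+15) = Beta(22, 26).
For Beta(a, b) with a, b > 1 the mode is (a−1)/(a+b−2) = 21/46 ≈ 0.4565.

p̂_MAP = 0.4565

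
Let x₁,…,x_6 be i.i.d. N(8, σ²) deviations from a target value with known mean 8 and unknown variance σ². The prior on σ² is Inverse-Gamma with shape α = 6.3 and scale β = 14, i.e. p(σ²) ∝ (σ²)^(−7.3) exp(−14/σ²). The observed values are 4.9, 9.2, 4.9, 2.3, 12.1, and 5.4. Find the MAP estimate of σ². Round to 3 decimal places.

Sum of squared deviations about the known mean: SS = (4.9−8)² + (9.2−8)² + (4.9−8)² + (2.3−8)² + (12.1−8)² + (5.4−8)² = 76.72.
The Normal likelihood contributes (σ²)^(−n/2) exp(−SS/(2σ²)), so the posterior is Inverse-Gamma(α + n/2, β + SS/2) = Inverse-Gamma(9.3, 52.36).
The mode of Inverse-Gamma(a, b) is b/(a+1) = 52.36/10.3 ≈ 5.083.

σ̂²_MAP = 5.083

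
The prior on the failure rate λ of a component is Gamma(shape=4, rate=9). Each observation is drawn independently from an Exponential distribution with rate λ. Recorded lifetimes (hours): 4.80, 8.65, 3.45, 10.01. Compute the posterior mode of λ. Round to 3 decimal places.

The Exponential(rate=λ) likelihood is ∝ λ^n e^(−λΣtᵢ). Here n = 4 and Σtᵢ = 4.80 + 8.65 + 3.45 + 10.01 = 26.91.
Posterior ∝ λ^3e^(−9λ) · λ^4e^(−26.91λ) = λ^7e^(−35.91λ), i.e. Gamma(8, 35.91).
Mode = (a−1)/b = 7/35.91 ≈ 0.195.

λ̂_MAP = 0.195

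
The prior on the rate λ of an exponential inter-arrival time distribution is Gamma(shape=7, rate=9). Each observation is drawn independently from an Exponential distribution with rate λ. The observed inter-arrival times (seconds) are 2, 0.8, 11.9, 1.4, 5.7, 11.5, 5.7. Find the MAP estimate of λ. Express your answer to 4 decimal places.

The Exponential(rate=λ) likelihood is ∝ λ^n e^(−λΣtᵢ). Here n = 7 and Σtᵢ = 2 + 0.8 + 11.9 + 1.4 + 5.7 + 11.5 + 5.7 = 39.
Posterior ∝ λ^6e^(−9λ) · λ^7e^(−39λ) = λ^13e^(−48λ), i.e. Gamma(14, 48).
Mode = (a−1)/b = 13/48 ≈ 0.2708.

λ̂_MAP = 0.2708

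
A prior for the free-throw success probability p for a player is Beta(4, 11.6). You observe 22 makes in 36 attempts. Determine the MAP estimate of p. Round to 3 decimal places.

p̂_MAP = 0.504

Prior: Beta(4, 11.6).
Data: 22 successes in 36 trials. The binomial likelihood contributes p^22(1−p)^14, so the posterior is Beta(4+22, 11.6+14) = Beta(26, 25.6).
For Beta(a, b) with a, b > 1 the mode is (a−1)/(a+b−2) = 25/49.6 ≈ 0.504.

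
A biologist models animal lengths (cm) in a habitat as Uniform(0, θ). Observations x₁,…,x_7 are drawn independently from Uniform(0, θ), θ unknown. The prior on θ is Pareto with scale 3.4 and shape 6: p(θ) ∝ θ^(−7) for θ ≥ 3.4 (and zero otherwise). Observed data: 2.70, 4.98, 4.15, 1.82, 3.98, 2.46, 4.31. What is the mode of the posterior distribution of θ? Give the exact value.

θ̂_MAP = 4.98

The Uniform(0, θ) likelihood is θ^(−n) for θ ≥ max(xᵢ), zero otherwise. Here max(xᵢ) = 4.98.
Posterior ∝ θ^(−7) · θ^(−7) = θ^(−14) on θ ≥ max(3.4, 4.98) = 4.98.
This density is strictly decreasing in θ, so the posterior mode lies at the lower boundary of the support.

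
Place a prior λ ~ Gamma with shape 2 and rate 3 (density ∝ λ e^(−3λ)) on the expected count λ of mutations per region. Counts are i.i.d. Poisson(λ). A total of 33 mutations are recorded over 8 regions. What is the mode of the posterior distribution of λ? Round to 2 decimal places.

Σxᵢ = 33, n = 8.
Posterior ∝ λe^(−3λ) · λ^33e^(−8λ) = λ^34e^(−11λ), i.e. Gamma(shape=35, rate=11).
The mode of a Gamma(a, b) with a ≥ 1 (shape–rate) is (a−1)/b = 34/11 ≈ 3.09.

λ̂_MAP = 3.09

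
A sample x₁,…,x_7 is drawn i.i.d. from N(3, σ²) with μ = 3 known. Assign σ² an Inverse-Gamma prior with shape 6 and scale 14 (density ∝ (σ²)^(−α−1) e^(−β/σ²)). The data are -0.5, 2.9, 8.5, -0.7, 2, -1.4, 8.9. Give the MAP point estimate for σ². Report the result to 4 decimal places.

σ̂²_MAP = 6.6367

Sum of squared deviations about the known mean: SS = (-0.5−3)² + (2.9−3)² + (8.5−3)² + (-0.7−3)² + (2−3)² + (-1.4−3)² + (8.9−3)² = 111.37.
The Normal likelihood contributes (σ²)^(−n/2) exp(−SS/(2σ²)), so the posterior is Inverse-Gamma(α + n/2, β + SS/2) = Inverse-Gamma(9.5, 69.685).
The mode of Inverse-Gamma(a, b) is b/(a+1) = 69.685/10.5 ≈ 6.6367.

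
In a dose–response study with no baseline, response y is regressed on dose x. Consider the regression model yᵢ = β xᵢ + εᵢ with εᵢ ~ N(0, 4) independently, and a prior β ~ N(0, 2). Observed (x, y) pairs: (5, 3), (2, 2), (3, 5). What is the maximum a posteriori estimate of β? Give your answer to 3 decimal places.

β̂_MAP = 0.850

log p(β | y) = −Σ(yᵢ − βxᵢ)²/(2·4) − β²/(2·2) + const.
Setting the derivative to zero: Σxᵢ(yᵢ − βxᵢ)/4 − β/2 = 0, so β = Σxᵢyᵢ / (Σxᵢ² + σ²/τ²).
Σxᵢyᵢ = 5·3 + 2·2 + 3·5 = 34; Σxᵢ² = 38; σ²/τ² = 2.
β̂_MAP = 34 / (38 + 2) = 34/40 ≈ 0.850.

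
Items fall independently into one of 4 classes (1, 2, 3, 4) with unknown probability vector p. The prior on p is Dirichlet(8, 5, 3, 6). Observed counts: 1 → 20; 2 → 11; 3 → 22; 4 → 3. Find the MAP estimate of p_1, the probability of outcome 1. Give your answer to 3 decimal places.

MAP estimate: 0.365

The posterior is Dirichlet(αᵢ + nᵢ) = Dirichlet(28, 16, 25, 9).
For a Dirichlet(a₁,…,a_K) with all aᵢ > 1, the mode has j-th component (aⱼ − 1)/(Σaᵢ − K).
Here Σaᵢ = 78 and K = 4, so p_1 = (28 − 1)/(78 − 4) = 27/74 ≈ 0.365.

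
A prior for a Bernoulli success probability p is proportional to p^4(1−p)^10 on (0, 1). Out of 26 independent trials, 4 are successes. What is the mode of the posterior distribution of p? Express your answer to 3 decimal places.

The prior density ∝ p^4(1−p)^10 is the kernel of Beta(5, 11).
Data: 4 successes in 26 trials. The binomial likelihood contributes p^4(1−p)^22, so the posterior is Beta(5+4, 11+22) = Beta(9, 33).
For Beta(a, b) with a, b > 1 the mode is (a−1)/(a+b−2) = 8/40 ≈ 0.200.

p̂_MAP = 0.200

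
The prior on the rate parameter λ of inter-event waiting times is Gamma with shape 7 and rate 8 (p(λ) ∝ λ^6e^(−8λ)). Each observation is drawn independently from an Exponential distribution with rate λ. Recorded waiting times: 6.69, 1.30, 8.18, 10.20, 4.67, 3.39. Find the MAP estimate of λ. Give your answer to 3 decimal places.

The Exponential(rate=λ) likelihood is ∝ λ^n e^(−λΣtᵢ). Here n = 6 and Σtᵢ = 6.69 + 1.30 + 8.18 + 10.20 + 4.67 + 3.39 = 34.43.
Posterior ∝ λ^6e^(−8λ) · λ^6e^(−34.43λ) = λ^12e^(−42.43λ), i.e. Gamma(13, 42.43).
Mode = (a−1)/b = 12/42.43 ≈ 0.283.

λ̂_MAP = 0.283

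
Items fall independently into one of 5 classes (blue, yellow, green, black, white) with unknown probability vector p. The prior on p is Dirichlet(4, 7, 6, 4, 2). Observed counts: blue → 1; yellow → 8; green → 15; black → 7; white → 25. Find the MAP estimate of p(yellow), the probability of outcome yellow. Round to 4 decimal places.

The posterior is Dirichlet(αᵢ + nᵢ) = Dirichlet(5, 15, 21, 11, 27).
For a Dirichlet(a₁,…,a_K) with all aᵢ > 1, the mode has j-th component (aⱼ − 1)/(Σaᵢ − K).
Here Σaᵢ = 79 and K = 5, so p(yellow) = (15 − 1)/(79 − 5) = 14/74 ≈ 0.1892.

MAP estimate of p(yellow) = 0.1892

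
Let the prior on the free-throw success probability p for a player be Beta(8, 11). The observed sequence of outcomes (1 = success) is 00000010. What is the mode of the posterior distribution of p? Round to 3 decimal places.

Prior: Beta(8, 11).
Data: 1 success in 8 trials (from the sequence). The binomial likelihood contributes p(1−p)^7, so the posterior is Beta(8+1, 11+7) = Beta(9, 18).
For Beta(a, b) with a, b > 1 the mode is (a−1)/(a+b−2) = 8/25 ≈ 0.320.

p̂_MAP = 0.320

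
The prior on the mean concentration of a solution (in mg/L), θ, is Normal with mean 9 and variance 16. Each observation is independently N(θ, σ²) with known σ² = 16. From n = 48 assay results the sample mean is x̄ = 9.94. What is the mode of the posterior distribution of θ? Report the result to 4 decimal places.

θ̂_MAP = 9.9208

n = 48, x̄ = 9.94.
For a Normal prior and Normal likelihood with known variance, the posterior is Normal; its mode equals its mean, the precision-weighted average.
Prior precision 1/σ₀² = 1/16 = 0.0625; data precision n/σ² = 48/16 = 3.
θ̂ = (0.0625·9 + 3·9.94) / (0.0625 + 3) = 30.3825/3.0625 = 12153/1225 ≈ 9.9208.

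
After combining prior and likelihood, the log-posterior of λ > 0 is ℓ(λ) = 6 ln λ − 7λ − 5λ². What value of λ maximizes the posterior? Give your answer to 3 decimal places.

λ̂_MAP = 0.500

ℓ'(λ) = 6/λ − 7 − 10λ. Setting this to zero and multiplying by λ: 10λ² + 7λ − 6 = 0.
λ = (−7 + √(7² + 4·10·6)) / (2·10) = (−7 + √289) / 20 = (−7 + 17)/20 = 1/2.
ℓ''(λ) = −6/λ² − 10 < 0, confirming a maximum.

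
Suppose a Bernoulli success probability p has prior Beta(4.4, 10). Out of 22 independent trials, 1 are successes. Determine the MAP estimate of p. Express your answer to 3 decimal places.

Prior: Beta(4.4, 10).
Data: 1 success in 22 trials. The binomial likelihood contributes p(1−p)^21, so the posterior is Beta(4.4+1, 10+21) = Beta(5.4, 31).
For Beta(a, b) with a, b > 1 the mode is (a−1)/(a+b−2) = 4.4/34.4 ≈ 0.128.

p̂_MAP = 0.128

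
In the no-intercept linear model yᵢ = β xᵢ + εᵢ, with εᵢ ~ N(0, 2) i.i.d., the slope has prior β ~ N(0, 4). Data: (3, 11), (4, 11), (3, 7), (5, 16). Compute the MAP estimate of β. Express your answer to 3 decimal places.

β̂_MAP = 2.992

log p(β | y) = −Σ(yᵢ − βxᵢ)²/(2·2) − β²/(2·4) + const.
Setting the derivative to zero: Σxᵢ(yᵢ − βxᵢ)/2 − β/4 = 0, so β = Σxᵢyᵢ / (Σxᵢ² + σ²/τ²).
Σxᵢyᵢ = 3·11 + 4·11 + 3·7 + 5·16 = 178; Σxᵢ² = 59; σ²/τ² = 0.5.
β̂_MAP = 178 / (59 + 0.5) = 178/59.5 ≈ 2.992.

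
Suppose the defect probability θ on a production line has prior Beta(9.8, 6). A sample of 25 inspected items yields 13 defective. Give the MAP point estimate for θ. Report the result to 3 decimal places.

θ̂_MAP = 0.562

Prior: Beta(9.8, 6).
Data: 13 successes in 25 trials. The binomial likelihood contributes θ^13(1−θ)^12, so the posterior is Beta(9.8+13, 6+12) = Beta(22.8, 18).
For Beta(a, b) with a, b > 1 the mode is (a−1)/(a+b−2) = 21.8/38.8 ≈ 0.562.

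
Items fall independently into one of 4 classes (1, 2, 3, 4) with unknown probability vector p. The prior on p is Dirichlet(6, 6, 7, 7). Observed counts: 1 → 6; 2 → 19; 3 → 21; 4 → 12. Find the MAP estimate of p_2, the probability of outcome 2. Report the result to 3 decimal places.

The posterior is Dirichlet(αᵢ + nᵢ) = Dirichlet(12, 25, 28, 19).
For a Dirichlet(a₁,…,a_K) with all aᵢ > 1, the mode has j-th component (aⱼ − 1)/(Σaᵢ − K).
Here Σaᵢ = 84 and K = 4, so p_2 = (25 − 1)/(84 − 4) = 24/80 ≈ 0.300.

MAP estimate: 0.300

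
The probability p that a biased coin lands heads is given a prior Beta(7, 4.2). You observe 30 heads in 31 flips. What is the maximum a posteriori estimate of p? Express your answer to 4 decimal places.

p̂_MAP = 0.8955

Prior: Beta(7, 4.2).
Data: 30 successes in 31 trials. The binomial likelihood contributes p^30(1−p)^1, so the posterior is Beta(7+30, 4.2+1) = Beta(37, 5.2).
For Beta(a, b) with a, b > 1 the mode is (a−1)/(a+b−2) = 36/40.2 ≈ 0.8955.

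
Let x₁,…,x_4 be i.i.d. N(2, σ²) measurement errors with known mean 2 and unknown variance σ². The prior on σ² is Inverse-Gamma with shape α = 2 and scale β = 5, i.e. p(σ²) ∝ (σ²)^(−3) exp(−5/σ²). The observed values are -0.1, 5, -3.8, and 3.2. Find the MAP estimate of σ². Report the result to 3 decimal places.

σ̂²_MAP = 5.849

Sum of squared deviations about the known mean: SS = (-0.1−2)² + (5−2)² + (-3.8−2)² + (3.2−2)² = 48.49.
The Normal likelihood contributes (σ²)^(−n/2) exp(−SS/(2σ²)), so the posterior is Inverse-Gamma(α + n/2, β + SS/2) = Inverse-Gamma(4, 29.245).
The mode of Inverse-Gamma(a, b) is b/(a+1) = 29.245/5 ≈ 5.849.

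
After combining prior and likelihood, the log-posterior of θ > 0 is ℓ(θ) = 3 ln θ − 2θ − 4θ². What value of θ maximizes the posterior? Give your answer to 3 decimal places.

θ̂_MAP = 0.500

ℓ'(θ) = 3/θ − 2 − 8θ. Setting this to zero and multiplying by θ: 8θ² + 2θ − 3 = 0.
θ = (−2 + √(2² + 4·8·3)) / (2·8) = (−2 + √100) / 16 = (−2 + 10)/16 = 1/2.
ℓ''(θ) = −3/θ² − 8 < 0, confirming a maximum.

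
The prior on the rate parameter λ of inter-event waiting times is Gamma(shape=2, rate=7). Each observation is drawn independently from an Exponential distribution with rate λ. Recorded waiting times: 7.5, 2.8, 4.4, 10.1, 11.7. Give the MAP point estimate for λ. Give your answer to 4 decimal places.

λ̂_MAP = 0.1379

The Exponential(rate=λ) likelihood is ∝ λ^n e^(−λΣtᵢ). Here n = 5 and Σtᵢ = 7.5 + 2.8 + 4.4 + 10.1 + 11.7 = 36.5.
Posterior ∝ λe^(−7λ) · λ^5e^(−36.5λ) = λ^6e^(−43.5λ), i.e. Gamma(7, 43.5).
Mode = (a−1)/b = 6/43.5 ≈ 0.1379.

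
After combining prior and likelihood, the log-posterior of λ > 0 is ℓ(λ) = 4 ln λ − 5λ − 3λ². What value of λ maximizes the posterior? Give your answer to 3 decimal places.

ℓ'(λ) = 4/λ − 5 − 6λ. Setting this to zero and multiplying by λ: 6λ² + 5λ − 4 = 0.
λ = (−5 + √(5² + 4·6·4)) / (2·6) = (−5 + √121) / 12 = (−5 + 11)/12 = 1/2.
ℓ''(λ) = −4/λ² − 6 < 0, confirming a maximum.

λ̂_MAP = 0.500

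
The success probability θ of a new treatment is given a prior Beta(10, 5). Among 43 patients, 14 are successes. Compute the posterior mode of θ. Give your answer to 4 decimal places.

θ̂_MAP = 0.4107

Prior: Beta(10, 5).
Data: 14 successes in 43 trials. The binomial likelihood contributes θ^14(1−θ)^29, so the posterior is Beta(10+14, 5+29) = Beta(24, 34).
For Beta(a, b) with a, b > 1 the mode is (a−1)/(a+b−2) = 23/56 ≈ 0.4107.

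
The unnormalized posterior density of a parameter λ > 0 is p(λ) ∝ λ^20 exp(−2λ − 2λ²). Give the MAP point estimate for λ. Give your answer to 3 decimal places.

ℓ'(λ) = 20/λ − 2 − 4λ. Setting this to zero and multiplying by λ: 4λ² + 2λ − 20 = 0.
λ = (−2 + √(2² + 4·4·20)) / (2·4) = (−2 + √324) / 8 = (−2 + 18)/8 = 2.
ℓ''(λ) = −20/λ² − 4 < 0, confirming a maximum.

λ̂_MAP = 2.000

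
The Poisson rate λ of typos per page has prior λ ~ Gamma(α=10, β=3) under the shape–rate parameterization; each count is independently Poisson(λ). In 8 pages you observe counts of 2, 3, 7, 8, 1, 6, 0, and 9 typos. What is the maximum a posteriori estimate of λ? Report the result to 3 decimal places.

Σxᵢ = 2+3+7+8+1+6+0+9 = 36, with n = 8.
Posterior ∝ λ^9e^(−3λ) · λ^36e^(−8λ) = λ^45e^(−11λ), i.e. Gamma(shape=46, rate=11).
The mode of a Gamma(a, b) with a ≥ 1 (shape–rate) is (a−1)/b = 45/11 ≈ 4.091.

λ̂_MAP = 4.091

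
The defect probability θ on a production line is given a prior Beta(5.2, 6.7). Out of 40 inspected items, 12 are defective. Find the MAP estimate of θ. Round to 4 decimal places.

θ̂_MAP = 0.3246

Prior: Beta(5.2, 6.7).
Data: 12 successes in 40 trials. The binomial likelihood contributes θ^12(1−θ)^28, so the posterior is Beta(5.2+12, 6.7+28) = Beta(17.2, 34.7).
For Beta(a, b) with a, b > 1 the mode is (a−1)/(a+b−2) = 16.2/49.9 ≈ 0.3246.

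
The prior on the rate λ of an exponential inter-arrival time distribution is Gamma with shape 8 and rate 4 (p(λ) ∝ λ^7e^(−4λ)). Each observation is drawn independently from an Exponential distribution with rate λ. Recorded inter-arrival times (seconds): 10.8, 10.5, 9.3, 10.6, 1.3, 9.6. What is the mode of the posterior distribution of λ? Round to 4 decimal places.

λ̂_MAP = 0.2317

The Exponential(rate=λ) likelihood is ∝ λ^n e^(−λΣtᵢ). Here n = 6 and Σtᵢ = 10.8 + 10.5 + 9.3 + 10.6 + 1.3 + 9.6 = 52.1.
Posterior ∝ λ^7e^(−4λ) · λ^6e^(−52.1λ) = λ^13e^(−56.1λ), i.e. Gamma(14, 56.1).
Mode = (a−1)/b = 13/56.1 ≈ 0.2317.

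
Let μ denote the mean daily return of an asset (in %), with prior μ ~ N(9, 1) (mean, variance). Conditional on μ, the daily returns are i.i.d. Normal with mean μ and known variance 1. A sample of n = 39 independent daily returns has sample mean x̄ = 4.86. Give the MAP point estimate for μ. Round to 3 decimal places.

n = 39, x̄ = 4.86.
For a Normal prior and Normal likelihood with known variance, the posterior is Normal; its mode equals its mean, the precision-weighted average.
Prior precision 1/σ₀² = 1/1 = 1; data precision n/σ² = 39/1 = 39.
μ̂ = (1·9 + 39·4.86) / (1 + 39) = 198.54/40 = 4.9635 ≈ 4.964.

μ̂_MAP = 4.964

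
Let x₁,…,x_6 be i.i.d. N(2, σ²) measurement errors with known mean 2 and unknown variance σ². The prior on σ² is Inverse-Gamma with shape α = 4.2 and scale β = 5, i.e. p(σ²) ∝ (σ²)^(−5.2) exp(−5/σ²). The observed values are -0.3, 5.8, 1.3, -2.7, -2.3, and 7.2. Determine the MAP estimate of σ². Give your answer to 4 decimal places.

σ̂²_MAP = 5.9659

Sum of squared deviations about the known mean: SS = (-0.3−2)² + (5.8−2)² + (1.3−2)² + (-2.7−2)² + (-2.3−2)² + (7.2−2)² = 87.84.
The Normal likelihood contributes (σ²)^(−n/2) exp(−SS/(2σ²)), so the posterior is Inverse-Gamma(α + n/2, β + SS/2) = Inverse-Gamma(7.2, 48.92).
The mode of Inverse-Gamma(a, b) is b/(a+1) = 48.92/8.2 ≈ 5.9659.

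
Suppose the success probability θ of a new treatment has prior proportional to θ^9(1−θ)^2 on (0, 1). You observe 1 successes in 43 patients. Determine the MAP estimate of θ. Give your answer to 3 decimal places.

θ̂_MAP = 0.185

The prior density ∝ θ^9(1−θ)^2 is the kernel of Beta(10, 3).
Data: 1 success in 43 trials. The binomial likelihood contributes θ(1−θ)^42, so the posterior is Beta(10+1, 3+42) = Beta(11, 45).
For Beta(a, b) with a, b > 1 the mode is (a−1)/(a+b−2) = 10/54 ≈ 0.185.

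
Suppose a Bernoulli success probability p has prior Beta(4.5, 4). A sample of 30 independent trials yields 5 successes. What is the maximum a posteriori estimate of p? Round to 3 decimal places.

Prior: Beta(4.5, 4).
Data: 5 successes in 30 trials. The binomial likelihood contributes p^5(1−p)^25, so the posterior is Beta(4.5+5, 4+25) = Beta(9.5, 29).
For Beta(a, b) with a, b > 1 the mode is (a−1)/(a+b−2) = 8.5/36.5 ≈ 0.233.

p̂_MAP = 0.233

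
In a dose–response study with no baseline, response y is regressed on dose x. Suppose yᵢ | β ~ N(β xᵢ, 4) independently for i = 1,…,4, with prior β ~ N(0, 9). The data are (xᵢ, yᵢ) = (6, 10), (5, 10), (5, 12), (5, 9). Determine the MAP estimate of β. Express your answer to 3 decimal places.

log p(β | y) = −Σ(yᵢ − βxᵢ)²/(2·4) − β²/(2·9) + const.
Setting the derivative to zero: Σxᵢ(yᵢ − βxᵢ)/4 − β/9 = 0, so β = Σxᵢyᵢ / (Σxᵢ² + σ²/τ²).
Σxᵢyᵢ = 6·10 + 5·10 + 5·12 + 5·9 = 215; Σxᵢ² = 111; σ²/τ² = 4/9.
β̂_MAP = 215 / (111 + 4/9) = 215/(1003/9) = 1935/1003 ≈ 1.929.

β̂_MAP = 1.929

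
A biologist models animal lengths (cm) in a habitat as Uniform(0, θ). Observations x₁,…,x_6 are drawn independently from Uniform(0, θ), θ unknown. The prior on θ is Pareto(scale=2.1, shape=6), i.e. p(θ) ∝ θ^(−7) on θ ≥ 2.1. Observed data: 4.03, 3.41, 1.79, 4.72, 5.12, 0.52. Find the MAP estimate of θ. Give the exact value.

The Uniform(0, θ) likelihood is θ^(−n) for θ ≥ max(xᵢ), zero otherwise. Here max(xᵢ) = 5.12.
Posterior ∝ θ^(−7) · θ^(−6) = θ^(−13) on θ ≥ max(2.1, 5.12) = 5.12.
This density is strictly decreasing in θ, so the posterior mode lies at the lower boundary of the support.

θ̂_MAP = 5.12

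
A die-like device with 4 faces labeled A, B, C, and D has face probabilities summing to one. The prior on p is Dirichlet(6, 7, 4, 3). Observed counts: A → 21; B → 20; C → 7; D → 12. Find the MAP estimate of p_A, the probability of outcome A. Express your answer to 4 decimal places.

MAP estimate of p_A = 0.3421

The posterior is Dirichlet(αᵢ + nᵢ) = Dirichlet(27, 27, 11, 15).
For a Dirichlet(a₁,…,a_K) with all aᵢ > 1, the mode has j-th component (aⱼ − 1)/(Σaᵢ − K).
Here Σaᵢ = 80 and K = 4, so p_A = (27 − 1)/(80 − 4) = 26/76 ≈ 0.3421.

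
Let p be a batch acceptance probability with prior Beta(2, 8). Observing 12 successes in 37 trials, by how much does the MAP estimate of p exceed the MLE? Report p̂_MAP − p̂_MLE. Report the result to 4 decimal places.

MAP − MLE = -0.0354

Posterior is Beta(14, 33); MAP = (14−1)/(47−2) = 13/45 ≈ 0.28889.
MLE ignores the prior: p̂_MLE = k/n = 12/37 ≈ 0.32432.
Difference = 13/45 − 12/37 = -59/1665 ≈ -0.0354.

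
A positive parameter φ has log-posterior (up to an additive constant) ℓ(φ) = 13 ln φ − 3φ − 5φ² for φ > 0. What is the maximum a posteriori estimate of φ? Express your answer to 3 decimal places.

ℓ'(φ) = 13/φ − 3 − 10φ. Setting this to zero and multiplying by φ: 10φ² + 3φ − 13 = 0.
φ = (−3 + √(3² + 4·10·13)) / (2·10) = (−3 + √529) / 20 = (−3 + 23)/20 = 1.
ℓ''(φ) = −13/φ² − 10 < 0, confirming a maximum.

φ̂_MAP = 1.000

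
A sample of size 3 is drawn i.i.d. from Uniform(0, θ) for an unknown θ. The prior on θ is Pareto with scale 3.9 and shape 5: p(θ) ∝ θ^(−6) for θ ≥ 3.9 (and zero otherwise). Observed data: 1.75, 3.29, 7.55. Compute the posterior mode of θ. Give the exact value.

The Uniform(0, θ) likelihood is θ^(−n) for θ ≥ max(xᵢ), zero otherwise. Here max(xᵢ) = 7.55.
Posterior ∝ θ^(−6) · θ^(−3) = θ^(−9) on θ ≥ max(3.9, 7.55) = 7.55.
This density is strictly decreasing in θ, so the posterior mode lies at the lower boundary of the support.

θ̂_MAP = 7.55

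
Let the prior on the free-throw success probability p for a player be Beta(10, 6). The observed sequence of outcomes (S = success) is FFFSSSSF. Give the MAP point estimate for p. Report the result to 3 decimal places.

Prior: Beta(10, 6).
Data: 4 successes in 8 trials (from the sequence). The binomial likelihood contributes p^4(1−p)^4, so the posterior is Beta(10+4, 6+4) = Beta(14, 10).
For Beta(a, b) with a, b > 1 the mode is (a−1)/(a+b−2) = 13/22 ≈ 0.591.

p̂_MAP = 0.591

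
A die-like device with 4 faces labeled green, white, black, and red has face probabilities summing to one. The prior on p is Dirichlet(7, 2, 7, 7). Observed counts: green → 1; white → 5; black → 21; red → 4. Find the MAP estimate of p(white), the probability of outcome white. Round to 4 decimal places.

MAP estimate of p(white) = 0.1200

The posterior is Dirichlet(αᵢ + nᵢ) = Dirichlet(8, 7, 28, 11).
For a Dirichlet(a₁,…,a_K) with all aᵢ > 1, the mode has j-th component (aⱼ − 1)/(Σaᵢ − K).
Here Σaᵢ = 54 and K = 4, so p(white) = (7 − 1)/(54 − 4) = 6/50 ≈ 0.1200.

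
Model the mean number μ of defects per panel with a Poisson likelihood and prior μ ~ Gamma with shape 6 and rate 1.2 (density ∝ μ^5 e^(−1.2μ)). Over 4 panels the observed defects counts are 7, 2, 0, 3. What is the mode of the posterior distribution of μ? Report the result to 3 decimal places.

Σxᵢ = 7+2+0+3 = 12, with n = 4.
Posterior ∝ μ^5e^(−1.2μ) · μ^12e^(−4μ) = μ^17e^(−5.2μ), i.e. Gamma(shape=18, rate=5.2).
The mode of a Gamma(a, b) with a ≥ 1 (shape–rate) is (a−1)/b = 17/5.2 ≈ 3.269.

μ̂_MAP = 3.269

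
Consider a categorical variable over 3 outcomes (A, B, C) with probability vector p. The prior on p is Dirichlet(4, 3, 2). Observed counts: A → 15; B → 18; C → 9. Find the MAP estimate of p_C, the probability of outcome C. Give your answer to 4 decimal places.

The posterior is Dirichlet(αᵢ + nᵢ) = Dirichlet(19, 21, 11).
For a Dirichlet(a₁,…,a_K) with all aᵢ > 1, the mode has j-th component (aⱼ − 1)/(Σaᵢ − K).
Here Σaᵢ = 51 and K = 3, so p_C = (11 − 1)/(51 − 3) = 10/48 ≈ 0.2083.

MAP estimate of p_C = 0.2083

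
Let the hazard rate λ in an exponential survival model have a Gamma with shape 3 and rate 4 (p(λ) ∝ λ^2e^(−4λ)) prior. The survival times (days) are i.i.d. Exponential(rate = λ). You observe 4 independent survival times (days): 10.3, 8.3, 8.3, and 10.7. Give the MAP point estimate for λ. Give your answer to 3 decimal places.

λ̂_MAP = 0.144

The Exponential(rate=λ) likelihood is ∝ λ^n e^(−λΣtᵢ). Here n = 4 and Σtᵢ = 10.3 + 8.3 + 8.3 + 10.7 = 37.6.
Posterior ∝ λ^2e^(−4λ) · λ^4e^(−37.6λ) = λ^6e^(−41.6λ), i.e. Gamma(7, 41.6).
Mode = (a−1)/b = 6/41.6 ≈ 0.144.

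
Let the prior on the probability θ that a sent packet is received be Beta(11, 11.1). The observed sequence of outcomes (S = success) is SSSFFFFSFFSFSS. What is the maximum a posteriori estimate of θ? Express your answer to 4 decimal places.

θ̂_MAP = 0.4985

Prior: Beta(11, 11.1).
Data: 7 successes in 14 trials (from the sequence). The binomial likelihood contributes θ^7(1−θ)^7, so the posterior is Beta(11+7, 11.1+7) = Beta(18, 18.1).
For Beta(a, b) with a, b > 1 the mode is (a−1)/(a+b−2) = 17/34.1 ≈ 0.4985.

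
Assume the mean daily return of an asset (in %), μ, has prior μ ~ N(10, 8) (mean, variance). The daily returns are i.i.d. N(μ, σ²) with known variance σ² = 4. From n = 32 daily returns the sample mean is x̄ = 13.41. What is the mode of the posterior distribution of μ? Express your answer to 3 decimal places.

n = 32, x̄ = 13.41.
For a Normal prior and Normal likelihood with known variance, the posterior is Normal; its mode equals its mean, the precision-weighted average.
Prior precision 1/σ₀² = 1/8 = 0.125; data precision n/σ² = 32/4 = 8.
μ̂ = (0.125·10 + 8·13.41) / (0.125 + 8) = 108.53/8.125 = 21706/1625 ≈ 13.358.

μ̂_MAP = 13.358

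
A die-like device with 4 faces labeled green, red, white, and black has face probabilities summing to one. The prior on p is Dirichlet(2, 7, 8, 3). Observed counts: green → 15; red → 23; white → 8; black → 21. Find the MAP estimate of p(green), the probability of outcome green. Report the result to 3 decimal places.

MAP estimate of p(green) = 0.193

The posterior is Dirichlet(αᵢ + nᵢ) = Dirichlet(17, 30, 16, 24).
For a Dirichlet(a₁,…,a_K) with all aᵢ > 1, the mode has j-th component (aⱼ − 1)/(Σaᵢ − K).
Here Σaᵢ = 87 and K = 4, so p(green) = (17 − 1)/(87 − 4) = 16/83 ≈ 0.193.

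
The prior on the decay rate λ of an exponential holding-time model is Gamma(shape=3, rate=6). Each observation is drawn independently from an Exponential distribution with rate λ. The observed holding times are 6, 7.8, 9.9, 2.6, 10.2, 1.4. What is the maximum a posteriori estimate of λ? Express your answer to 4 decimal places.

λ̂_MAP = 0.1822

The Exponential(rate=λ) likelihood is ∝ λ^n e^(−λΣtᵢ). Here n = 6 and Σtᵢ = 6 + 7.8 + 9.9 + 2.6 + 10.2 + 1.4 = 37.9.
Posterior ∝ λ^2e^(−6λ) · λ^6e^(−37.9λ) = λ^8e^(−43.9λ), i.e. Gamma(9, 43.9).
Mode = (a−1)/b = 8/43.9 ≈ 0.1822.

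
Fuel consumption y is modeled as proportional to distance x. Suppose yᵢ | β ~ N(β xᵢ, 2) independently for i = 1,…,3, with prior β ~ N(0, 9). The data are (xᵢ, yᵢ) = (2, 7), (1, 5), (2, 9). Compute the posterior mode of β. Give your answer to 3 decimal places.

log p(β | y) = −Σ(yᵢ − βxᵢ)²/(2·2) − β²/(2·9) + const.
Setting the derivative to zero: Σxᵢ(yᵢ − βxᵢ)/2 − β/9 = 0, so β = Σxᵢyᵢ / (Σxᵢ² + σ²/τ²).
Σxᵢyᵢ = 2·7 + 1·5 + 2·9 = 37; Σxᵢ² = 9; σ²/τ² = 2/9.
β̂_MAP = 37 / (9 + 2/9) = 37/(83/9) = 333/83 ≈ 4.012.

β̂_MAP = 4.012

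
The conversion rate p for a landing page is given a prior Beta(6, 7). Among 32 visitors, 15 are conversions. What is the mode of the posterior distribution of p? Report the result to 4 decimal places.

p̂_MAP = 0.4651

Prior: Beta(6, 7).
Data: 15 successes in 32 trials. The binomial likelihood contributes p^15(1−p)^17, so the posterior is Beta(6+15, 7+17) = Beta(21, 24).
For Beta(a, b) with a, b > 1 the mode is (a−1)/(a+b−2) = 20/43 ≈ 0.4651.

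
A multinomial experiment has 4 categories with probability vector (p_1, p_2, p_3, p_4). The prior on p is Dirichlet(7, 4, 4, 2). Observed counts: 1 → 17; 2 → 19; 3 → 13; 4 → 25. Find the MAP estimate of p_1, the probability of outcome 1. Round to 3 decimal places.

The posterior is Dirichlet(αᵢ + nᵢ) = Dirichlet(24, 23, 17, 27).
For a Dirichlet(a₁,…,a_K) with all aᵢ > 1, the mode has j-th component (aⱼ − 1)/(Σaᵢ − K).
Here Σaᵢ = 91 and K = 4, so p_1 = (24 − 1)/(91 − 4) = 23/87 ≈ 0.264.

MAP estimate: 0.264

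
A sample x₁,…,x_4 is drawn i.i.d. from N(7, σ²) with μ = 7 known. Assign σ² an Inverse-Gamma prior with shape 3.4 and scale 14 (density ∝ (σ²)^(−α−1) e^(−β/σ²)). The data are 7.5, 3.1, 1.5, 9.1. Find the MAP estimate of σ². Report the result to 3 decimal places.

σ̂²_MAP = 6.103

Sum of squared deviations about the known mean: SS = (7.5−7)² + (3.1−7)² + (1.5−7)² + (9.1−7)² = 50.12.
The Normal likelihood contributes (σ²)^(−n/2) exp(−SS/(2σ²)), so the posterior is Inverse-Gamma(α + n/2, β + SS/2) = Inverse-Gamma(5.4, 39.06).
The mode of Inverse-Gamma(a, b) is b/(a+1) = 39.06/6.4 ≈ 6.103.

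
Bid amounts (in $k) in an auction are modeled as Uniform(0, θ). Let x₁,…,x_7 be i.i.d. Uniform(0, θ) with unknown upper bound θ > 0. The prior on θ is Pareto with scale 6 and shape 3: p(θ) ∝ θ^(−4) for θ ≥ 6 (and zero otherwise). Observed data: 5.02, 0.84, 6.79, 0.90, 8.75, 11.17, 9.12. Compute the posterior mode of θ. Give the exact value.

θ̂_MAP = 11.17

The Uniform(0, θ) likelihood is θ^(−n) for θ ≥ max(xᵢ), zero otherwise. Here max(xᵢ) = 11.17.
Posterior ∝ θ^(−4) · θ^(−7) = θ^(−11) on θ ≥ max(6, 11.17) = 11.17.
This density is strictly decreasing in θ, so the posterior mode lies at the lower boundary of the support.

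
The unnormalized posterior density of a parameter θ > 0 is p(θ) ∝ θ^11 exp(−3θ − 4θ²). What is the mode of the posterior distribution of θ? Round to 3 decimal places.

θ̂_MAP = 1.000

ℓ'(θ) = 11/θ − 3 − 8θ. Setting this to zero and multiplying by θ: 8θ² + 3θ − 11 = 0.
θ = (−3 + √(3² + 4·8·11)) / (2·8) = (−3 + √361) / 16 = (−3 + 19)/16 = 1.
ℓ''(θ) = −11/θ² − 8 < 0, confirming a maximum.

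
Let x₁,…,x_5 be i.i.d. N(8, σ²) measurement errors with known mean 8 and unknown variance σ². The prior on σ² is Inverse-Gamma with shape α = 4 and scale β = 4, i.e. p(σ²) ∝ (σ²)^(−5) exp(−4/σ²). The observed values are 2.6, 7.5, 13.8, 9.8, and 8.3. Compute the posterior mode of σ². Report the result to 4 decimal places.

Sum of squared deviations about the known mean: SS = (2.6−8)² + (7.5−8)² + (13.8−8)² + (9.8−8)² + (8.3−8)² = 66.38.
The Normal likelihood contributes (σ²)^(−n/2) exp(−SS/(2σ²)), so the posterior is Inverse-Gamma(α + n/2, β + SS/2) = Inverse-Gamma(6.5, 37.19).
The mode of Inverse-Gamma(a, b) is b/(a+1) = 37.19/7.5 ≈ 4.9587.

σ̂²_MAP = 4.9587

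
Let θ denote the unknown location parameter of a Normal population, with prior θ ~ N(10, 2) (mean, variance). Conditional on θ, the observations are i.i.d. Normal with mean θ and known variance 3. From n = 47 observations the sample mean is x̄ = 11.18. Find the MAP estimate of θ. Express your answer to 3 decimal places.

n = 47, x̄ = 11.18.
For a Normal prior and Normal likelihood with known variance, the posterior is Normal; its mode equals its mean, the precision-weighted average.
Prior precision 1/σ₀² = 1/2 = 0.5; data precision n/σ² = 47/3.
θ̂ = (0.5·10 + (47/3)·11.18) / (0.5 + 47/3) = (27023/150)/(97/6) = 27023/2425 ≈ 11.144.

θ̂_MAP = 11.144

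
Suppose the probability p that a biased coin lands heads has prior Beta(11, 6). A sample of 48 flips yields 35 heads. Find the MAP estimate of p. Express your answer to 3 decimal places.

Prior: Beta(11, 6).
Data: 35 successes in 48 trials. The binomial likelihood contributes p^35(1−p)^13, so the posterior is Beta(11+35, 6+13) = Beta(46, 19).
For Beta(a, b) with a, b > 1 the mode is (a−1)/(a+b−2) = 45/63 ≈ 0.714.

p̂_MAP = 0.714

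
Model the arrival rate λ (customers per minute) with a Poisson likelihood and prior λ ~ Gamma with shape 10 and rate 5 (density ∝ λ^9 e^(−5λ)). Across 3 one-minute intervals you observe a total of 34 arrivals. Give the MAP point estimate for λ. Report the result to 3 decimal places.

λ̂_MAP = 5.375

Σxᵢ = 34, n = 3.
Posterior ∝ λ^9e^(−5λ) · λ^34e^(−3λ) = λ^43e^(−8λ), i.e. Gamma(shape=44, rate=8).
The mode of a Gamma(a, b) with a ≥ 1 (shape–rate) is (a−1)/b = 43/8 ≈ 5.375.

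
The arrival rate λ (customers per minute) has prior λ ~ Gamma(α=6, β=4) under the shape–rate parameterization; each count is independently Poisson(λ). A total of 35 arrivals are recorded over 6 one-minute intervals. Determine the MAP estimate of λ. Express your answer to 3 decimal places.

Σxᵢ = 35, n = 6.
Posterior ∝ λ^5e^(−4λ) · λ^35e^(−6λ) = λ^40e^(−10λ), i.e. Gamma(shape=41, rate=10).
The mode of a Gamma(a, b) with a ≥ 1 (shape–rate) is (a−1)/b = 40/10 ≈ 4.000.

λ̂_MAP = 4.000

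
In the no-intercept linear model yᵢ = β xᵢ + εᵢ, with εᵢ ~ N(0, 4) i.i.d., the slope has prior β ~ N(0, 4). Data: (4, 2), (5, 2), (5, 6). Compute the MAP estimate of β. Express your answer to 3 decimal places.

β̂_MAP = 0.716

log p(β | y) = −Σ(yᵢ − βxᵢ)²/(2·4) − β²/(2·4) + const.
Setting the derivative to zero: Σxᵢ(yᵢ − βxᵢ)/4 − β/4 = 0, so β = Σxᵢyᵢ / (Σxᵢ² + σ²/τ²).
Σxᵢyᵢ = 4·2 + 5·2 + 5·6 = 48; Σxᵢ² = 66; σ²/τ² = 1.
β̂_MAP = 48 / (66 + 1) = 48/67 ≈ 0.716.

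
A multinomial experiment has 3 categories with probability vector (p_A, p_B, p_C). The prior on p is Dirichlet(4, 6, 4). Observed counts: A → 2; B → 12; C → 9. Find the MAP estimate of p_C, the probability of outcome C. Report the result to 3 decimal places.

The posterior is Dirichlet(αᵢ + nᵢ) = Dirichlet(6, 18, 13).
For a Dirichlet(a₁,…,a_K) with all aᵢ > 1, the mode has j-th component (aⱼ − 1)/(Σaᵢ − K).
Here Σaᵢ = 37 and K = 3, so p_C = (13 − 1)/(37 − 3) = 12/34 ≈ 0.353.

MAP estimate of p_C = 0.353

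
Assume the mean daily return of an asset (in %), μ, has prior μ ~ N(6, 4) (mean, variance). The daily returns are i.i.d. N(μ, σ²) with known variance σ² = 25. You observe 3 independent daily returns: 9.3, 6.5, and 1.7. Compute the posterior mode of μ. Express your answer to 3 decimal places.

μ̂_MAP = 5.946

n = 3; x̄ = (9.3 + 6.5 + 1.7)/3 = 17.5/3 = 35/6 ≈ 5.8333.
For a Normal prior and Normal likelihood with known variance, the posterior is Normal; its mode equals its mean, the precision-weighted average.
Prior precision 1/σ₀² = 1/4 = 0.25; data precision n/σ² = 3/25 = 0.12.
μ̂ = (0.25·6 + 0.12·(35/6)) / (0.25 + 0.12) = 2.2/0.37 = 220/37 ≈ 5.946.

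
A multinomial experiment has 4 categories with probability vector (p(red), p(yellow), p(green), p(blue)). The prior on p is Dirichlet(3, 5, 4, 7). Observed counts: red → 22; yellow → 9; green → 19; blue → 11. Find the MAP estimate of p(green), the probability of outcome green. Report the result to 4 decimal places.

The posterior is Dirichlet(αᵢ + nᵢ) = Dirichlet(25, 14, 23, 18).
For a Dirichlet(a₁,…,a_K) with all aᵢ > 1, the mode has j-th component (aⱼ − 1)/(Σaᵢ − K).
Here Σaᵢ = 80 and K = 4, so p(green) = (23 − 1)/(80 − 4) = 22/76 ≈ 0.2895.

MAP estimate of p(green) = 0.2895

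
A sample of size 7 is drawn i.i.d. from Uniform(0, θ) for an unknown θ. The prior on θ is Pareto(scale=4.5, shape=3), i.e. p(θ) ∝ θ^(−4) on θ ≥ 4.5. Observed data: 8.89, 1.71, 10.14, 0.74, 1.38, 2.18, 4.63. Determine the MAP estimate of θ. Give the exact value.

θ̂_MAP = 10.14

The Uniform(0, θ) likelihood is θ^(−n) for θ ≥ max(xᵢ), zero otherwise. Here max(xᵢ) = 10.14.
Posterior ∝ θ^(−4) · θ^(−7) = θ^(−11) on θ ≥ max(4.5, 10.14) = 10.14.
This density is strictly decreasing in θ, so the posterior mode lies at the lower boundary of the support.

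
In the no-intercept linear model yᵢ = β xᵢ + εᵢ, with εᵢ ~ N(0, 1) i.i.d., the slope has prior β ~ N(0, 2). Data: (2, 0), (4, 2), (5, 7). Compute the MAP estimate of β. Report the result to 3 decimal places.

log p(β | y) = −Σ(yᵢ − βxᵢ)²/(2·1) − β²/(2·2) + const.
Setting the derivative to zero: Σxᵢ(yᵢ − βxᵢ)/1 − β/2 = 0, so β = Σxᵢyᵢ / (Σxᵢ² + σ²/τ²).
Σxᵢyᵢ = 2·0 + 4·2 + 5·7 = 43; Σxᵢ² = 45; σ²/τ² = 0.5.
β̂_MAP = 43 / (45 + 0.5) = 43/45.5 ≈ 0.945.

β̂_MAP = 0.945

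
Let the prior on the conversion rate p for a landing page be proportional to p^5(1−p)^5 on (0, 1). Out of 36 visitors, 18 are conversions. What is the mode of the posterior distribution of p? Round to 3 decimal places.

The prior density ∝ p^5(1−p)^5 is the kernel of Beta(6, 6).
Data: 18 successes in 36 trials. The binomial likelihood contributes p^18(1−p)^18, so the posterior is Beta(6+18, 6+18) = Beta(24, 24).
For Beta(a, b) with a, b > 1 the mode is (a−1)/(a+b−2) = 23/46 ≈ 0.500.

p̂_MAP = 0.500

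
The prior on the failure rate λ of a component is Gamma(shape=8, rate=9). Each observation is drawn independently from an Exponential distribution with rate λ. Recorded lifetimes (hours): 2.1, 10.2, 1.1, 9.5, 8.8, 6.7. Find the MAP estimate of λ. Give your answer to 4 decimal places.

The Exponential(rate=λ) likelihood is ∝ λ^n e^(−λΣtᵢ). Here n = 6 and Σtᵢ = 2.1 + 10.2 + 1.1 + 9.5 + 8.8 + 6.7 = 38.4.
Posterior ∝ λ^7e^(−9λ) · λ^6e^(−38.4λ) = λ^13e^(−47.4λ), i.e. Gamma(14, 47.4).
Mode = (a−1)/b = 13/47.4 ≈ 0.2743.

λ̂_MAP = 0.2743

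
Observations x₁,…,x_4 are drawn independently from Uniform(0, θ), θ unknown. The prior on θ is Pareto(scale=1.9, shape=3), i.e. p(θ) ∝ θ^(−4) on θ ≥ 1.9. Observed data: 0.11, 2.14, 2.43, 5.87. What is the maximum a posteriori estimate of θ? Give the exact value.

θ̂_MAP = 5.87

The Uniform(0, θ) likelihood is θ^(−n) for θ ≥ max(xᵢ), zero otherwise. Here max(xᵢ) = 5.87.
Posterior ∝ θ^(−4) · θ^(−4) = θ^(−8) on θ ≥ max(1.9, 5.87) = 5.87.
This density is strictly decreasing in θ, so the posterior mode lies at the lower boundary of the support.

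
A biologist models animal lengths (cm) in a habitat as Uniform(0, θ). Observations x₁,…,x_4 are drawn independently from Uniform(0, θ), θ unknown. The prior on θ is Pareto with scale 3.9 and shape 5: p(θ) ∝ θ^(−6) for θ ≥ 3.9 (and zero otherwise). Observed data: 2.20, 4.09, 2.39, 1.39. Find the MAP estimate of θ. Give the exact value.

The Uniform(0, θ) likelihood is θ^(−n) for θ ≥ max(xᵢ), zero otherwise. Here max(xᵢ) = 4.09.
Posterior ∝ θ^(−6) · θ^(−4) = θ^(−10) on θ ≥ max(3.9, 4.09) = 4.09.
This density is strictly decreasing in θ, so the posterior mode lies at the lower boundary of the support.

θ̂_MAP = 4.09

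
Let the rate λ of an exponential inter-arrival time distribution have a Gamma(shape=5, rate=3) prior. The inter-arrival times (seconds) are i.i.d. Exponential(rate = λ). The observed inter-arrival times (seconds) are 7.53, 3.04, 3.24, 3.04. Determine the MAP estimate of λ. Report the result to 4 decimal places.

The Exponential(rate=λ) likelihood is ∝ λ^n e^(−λΣtᵢ). Here n = 4 and Σtᵢ = 7.53 + 3.04 + 3.24 + 3.04 = 16.85.
Posterior ∝ λ^4e^(−3λ) · λ^4e^(−16.85λ) = λ^8e^(−19.85λ), i.e. Gamma(9, 19.85).
Mode = (a−1)/b = 8/19.85 ≈ 0.4030.

λ̂_MAP = 0.4030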